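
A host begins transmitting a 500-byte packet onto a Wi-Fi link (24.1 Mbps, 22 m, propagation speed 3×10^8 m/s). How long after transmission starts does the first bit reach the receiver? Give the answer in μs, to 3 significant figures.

0.0733 μs

First bit experiences only propagation delay: d/s = 22/300000000 = 0.0733 μs.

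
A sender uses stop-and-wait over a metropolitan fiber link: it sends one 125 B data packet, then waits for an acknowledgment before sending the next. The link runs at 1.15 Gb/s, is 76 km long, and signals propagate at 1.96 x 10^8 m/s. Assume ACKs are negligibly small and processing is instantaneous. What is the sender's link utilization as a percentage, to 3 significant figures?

t_tx = L/R = 1000/1150000000 = 8.69565e-07 s.
t_prop = 76000/196000000 = 0.000387755 s; RTT = 0.00077551 s.
Cycle = t_tx + RTT = 0.00077638 s.
Utilization = t_tx / cycle = 8.69565e-07/0.00077638 = 0.112 %.

0.112 %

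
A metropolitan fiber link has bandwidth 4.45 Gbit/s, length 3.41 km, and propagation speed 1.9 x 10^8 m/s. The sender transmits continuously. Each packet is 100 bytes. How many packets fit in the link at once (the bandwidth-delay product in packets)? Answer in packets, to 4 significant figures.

Propagation delay = 3410 / 190000000 = 1.79474e-05 s.
BDP = R × t_prop = 4450000000 × 1.79474e-05 = 79865.8 bits.
In packets of 800 bits: 99.83 packets.

99.83 packets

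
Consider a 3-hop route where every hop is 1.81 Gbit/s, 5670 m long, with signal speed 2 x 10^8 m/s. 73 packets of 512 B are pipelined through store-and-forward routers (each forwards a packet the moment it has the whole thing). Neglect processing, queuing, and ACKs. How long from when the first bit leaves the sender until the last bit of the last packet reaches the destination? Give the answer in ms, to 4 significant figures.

0.2548 ms

Per-hop transmission t_tx = L/R = 4096/1810000000 = 0.00226298 ms.
Per-hop propagation t_prop = 5670/200000000 = 0.02835 ms.
Pipeline fill: first packet needs 3·t_tx to clear all hops; remaining 72 packets each add one t_tx.
Total = (3+73-1)·t_tx + 3·t_prop = 75·0.00226298 + 3·0.02835 = 0.2548 ms.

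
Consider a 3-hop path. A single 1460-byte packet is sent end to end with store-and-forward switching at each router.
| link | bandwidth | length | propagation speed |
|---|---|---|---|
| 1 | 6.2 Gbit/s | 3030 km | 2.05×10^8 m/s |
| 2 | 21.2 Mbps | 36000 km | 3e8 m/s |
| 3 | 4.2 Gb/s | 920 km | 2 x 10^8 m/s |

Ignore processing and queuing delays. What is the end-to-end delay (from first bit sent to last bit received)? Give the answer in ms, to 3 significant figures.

L = 1460 × 8 = 11680 bits.
Transmission delays (L/R per hop): 0.00188387, 0.550943, 0.00278095 ms; sum = 0.555608 ms.
Propagation delays (d/s per hop): 14.7805, 120, 4.6 ms; sum = 139.38 ms.
End-to-end = 140 ms.

140 ms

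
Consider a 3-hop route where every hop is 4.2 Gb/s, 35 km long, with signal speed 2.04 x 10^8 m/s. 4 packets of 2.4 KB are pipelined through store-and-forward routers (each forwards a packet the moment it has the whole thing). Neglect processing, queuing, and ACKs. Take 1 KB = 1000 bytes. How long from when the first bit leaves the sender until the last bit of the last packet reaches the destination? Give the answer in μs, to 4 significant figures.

542.1 μs

Per-hop transmission t_tx = L/R = 19200/4200000000 = 4.57143 μs.
Per-hop propagation t_prop = 35000/204000000 = 171.569 μs.
Pipeline fill: first packet needs 3·t_tx to clear all hops; remaining 3 packets each add one t_tx.
Total = (3+4-1)·t_tx + 3·t_prop = 6·4.57143 + 3·171.569 = 542.1 μs.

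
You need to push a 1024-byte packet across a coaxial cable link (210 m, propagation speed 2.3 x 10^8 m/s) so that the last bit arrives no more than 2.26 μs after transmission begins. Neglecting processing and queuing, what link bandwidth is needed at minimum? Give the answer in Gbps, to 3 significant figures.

L = 8192 bits.
Propagation delay = 210 / 2.3e+08 = 0.913043 μs.
Transmission budget = 2.26 − 0.913043 = 1.34696 μs.
R ≥ L / t_tx = 8192 bits / 1.34696e-06 s = 6.08 Gbps.

6.08 Gbps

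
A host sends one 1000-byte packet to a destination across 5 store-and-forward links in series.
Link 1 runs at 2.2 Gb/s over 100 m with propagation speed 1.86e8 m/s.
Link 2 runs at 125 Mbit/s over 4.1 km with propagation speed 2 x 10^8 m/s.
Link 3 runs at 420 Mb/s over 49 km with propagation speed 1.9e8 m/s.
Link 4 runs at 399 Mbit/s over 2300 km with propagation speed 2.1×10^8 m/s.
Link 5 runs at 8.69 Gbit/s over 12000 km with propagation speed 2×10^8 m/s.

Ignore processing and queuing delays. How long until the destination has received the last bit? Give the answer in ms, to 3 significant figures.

L = 1000 × 8 = 8000 bits.
Transmission delays (L/R per hop): 0.00363636, 0.064, 0.0190476, 0.0200501, 0.000920598 ms; sum = 0.107655 ms.
Propagation delays (d/s per hop): 0.000537634, 0.0205, 0.257895, 10.9524, 60 ms; sum = 71.2313 ms.
End-to-end = 71.3 ms.

71.3 ms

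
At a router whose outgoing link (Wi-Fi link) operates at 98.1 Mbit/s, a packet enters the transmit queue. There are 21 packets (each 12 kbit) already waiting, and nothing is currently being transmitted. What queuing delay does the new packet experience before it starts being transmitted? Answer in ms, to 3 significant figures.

Each queued packet: L/R = 12000/98100000 = 0.122324 ms.
21 queued → 2.56881 ms.
Queuing delay = 2.57 ms.

2.57 ms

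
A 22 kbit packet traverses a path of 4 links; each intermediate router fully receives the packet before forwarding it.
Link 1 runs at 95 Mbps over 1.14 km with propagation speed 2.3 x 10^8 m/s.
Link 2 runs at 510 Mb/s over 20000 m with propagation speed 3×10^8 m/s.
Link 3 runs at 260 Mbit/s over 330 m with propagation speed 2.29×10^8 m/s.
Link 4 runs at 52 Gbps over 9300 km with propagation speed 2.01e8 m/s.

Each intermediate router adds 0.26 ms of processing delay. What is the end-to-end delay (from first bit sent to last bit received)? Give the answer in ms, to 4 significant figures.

47.48 ms

L = 22000 bits.
Transmission delays (L/R per hop): 0.231579, 0.0431373, 0.0846154, 0.000423077 ms; sum = 0.359755 ms.
Propagation delays (d/s per hop): 0.00495652, 0.0666667, 0.00144105, 46.2687 ms; sum = 46.3417 ms.
Processing at 3 router(s): 3 × 0.26 ms = 0.78 ms.
End-to-end = 47.48 ms.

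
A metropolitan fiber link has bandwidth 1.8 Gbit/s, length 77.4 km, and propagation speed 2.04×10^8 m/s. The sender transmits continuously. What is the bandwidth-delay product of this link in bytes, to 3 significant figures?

Propagation delay = 77400 / 204000000 = 0.000379412 s.
BDP = R × t_prop = 1800000000 × 0.000379412 = 682941 bits.
In bytes: 682941/8 = 85400 bytes.

85400 bytes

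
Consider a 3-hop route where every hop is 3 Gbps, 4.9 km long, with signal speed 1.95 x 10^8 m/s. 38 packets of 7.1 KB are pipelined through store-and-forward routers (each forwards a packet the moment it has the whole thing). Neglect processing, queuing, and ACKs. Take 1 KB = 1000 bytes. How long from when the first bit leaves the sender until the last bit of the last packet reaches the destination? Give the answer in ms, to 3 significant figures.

0.833 ms

Per-hop transmission t_tx = L/R = 56800/3000000000 = 0.0189333 ms.
Per-hop propagation t_prop = 4900/195000000 = 0.0251282 ms.
Pipeline fill: first packet needs 3·t_tx to clear all hops; remaining 37 packets each add one t_tx.
Total = (3+38-1)·t_tx + 3·t_prop = 40·0.0189333 + 3·0.0251282 = 0.833 ms.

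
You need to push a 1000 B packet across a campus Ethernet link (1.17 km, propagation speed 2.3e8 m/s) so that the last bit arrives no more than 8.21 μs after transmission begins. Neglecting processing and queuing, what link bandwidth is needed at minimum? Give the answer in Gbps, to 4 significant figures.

2.562 Gbps

L = 8000 bits.
Propagation delay = 1170 / 2.3e+08 = 5.08696 μs.
Transmission budget = 8.21 − 5.08696 = 3.12304 μs.
R ≥ L / t_tx = 8000 bits / 3.12304e-06 s = 2.562 Gbps.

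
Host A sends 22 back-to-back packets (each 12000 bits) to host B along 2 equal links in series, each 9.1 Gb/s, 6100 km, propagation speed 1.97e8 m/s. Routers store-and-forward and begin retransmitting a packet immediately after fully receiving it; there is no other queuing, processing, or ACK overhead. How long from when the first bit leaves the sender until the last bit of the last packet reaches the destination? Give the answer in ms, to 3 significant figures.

Per-hop transmission t_tx = L/R = 12000/9100000000 = 0.00131868 ms.
Per-hop propagation t_prop = 6100000/197000000 = 30.9645 ms.
Pipeline fill: first packet needs 2·t_tx to clear all hops; remaining 21 packets each add one t_tx.
Total = (2+22-1)·t_tx + 2·t_prop = 23·0.00131868 + 2·30.9645 = 62.0 ms.

62.0 ms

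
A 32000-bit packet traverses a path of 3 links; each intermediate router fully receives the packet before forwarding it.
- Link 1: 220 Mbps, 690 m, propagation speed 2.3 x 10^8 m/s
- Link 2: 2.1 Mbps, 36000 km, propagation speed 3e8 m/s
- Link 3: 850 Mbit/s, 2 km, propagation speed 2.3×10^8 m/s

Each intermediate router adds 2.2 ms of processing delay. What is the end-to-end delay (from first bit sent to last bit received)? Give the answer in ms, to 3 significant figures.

Transmission delays (L/R per hop): 0.145455, 15.2381, 0.0376471 ms; sum = 15.4212 ms.
Propagation delays (d/s per hop): 0.003, 120, 0.00869565 ms; sum = 120.012 ms.
Processing at 2 router(s): 2 × 2.2 ms = 4.4 ms.
End-to-end = 140 ms.

140 ms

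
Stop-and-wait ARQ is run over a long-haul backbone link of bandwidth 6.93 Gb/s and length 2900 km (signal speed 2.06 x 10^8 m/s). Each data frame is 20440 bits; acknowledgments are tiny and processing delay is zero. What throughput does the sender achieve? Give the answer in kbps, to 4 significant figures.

725.9 kbps

t_tx = L/R = 20440/6930000000 = 2.94949e-06 s.
t_prop = 2900000/206000000 = 0.0140777 s; RTT = 0.0281553 s.
Cycle = t_tx + RTT = 0.0281583 s.
Throughput = L / cycle = 20440 / 0.0281583 = 725.9 kbps.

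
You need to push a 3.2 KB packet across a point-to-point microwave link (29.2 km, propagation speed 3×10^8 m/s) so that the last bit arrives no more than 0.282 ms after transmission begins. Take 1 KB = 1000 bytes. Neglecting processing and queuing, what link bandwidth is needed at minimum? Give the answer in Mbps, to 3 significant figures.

L = 25600 bits.
Propagation delay = 29200 / 300000000 = 0.0973333 ms.
Transmission budget = 0.282 − 0.0973333 = 0.184667 ms.
R ≥ L / t_tx = 25600 bits / 0.000184667 s = 139 Mbps.

139 Mbps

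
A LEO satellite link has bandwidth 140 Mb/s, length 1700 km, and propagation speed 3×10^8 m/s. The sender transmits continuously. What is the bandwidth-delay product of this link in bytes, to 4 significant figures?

99170 bytes

Propagation delay = 1700000 / 300000000 = 0.00566667 s.
BDP = R × t_prop = 140000000 × 0.00566667 = 793333 bits.
In bytes: 793333/8 = 99170 bytes.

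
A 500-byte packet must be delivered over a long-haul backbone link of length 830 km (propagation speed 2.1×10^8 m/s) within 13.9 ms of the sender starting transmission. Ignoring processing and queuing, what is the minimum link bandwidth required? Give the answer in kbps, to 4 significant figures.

L = 4000 bits.
Propagation delay = 830000 / 210000000 = 3.95238 ms.
Transmission budget = 13.9 − 3.95238 = 9.94762 ms.
R ≥ L / t_tx = 4000 bits / 0.00994762 s = 402.1 kbps.

402.1 kbps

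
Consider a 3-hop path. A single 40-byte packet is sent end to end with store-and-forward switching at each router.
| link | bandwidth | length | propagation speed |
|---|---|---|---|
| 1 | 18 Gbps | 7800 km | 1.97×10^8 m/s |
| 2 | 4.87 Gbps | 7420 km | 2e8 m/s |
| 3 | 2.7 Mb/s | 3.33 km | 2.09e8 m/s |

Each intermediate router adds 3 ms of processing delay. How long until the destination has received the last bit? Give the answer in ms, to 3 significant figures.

82.8 ms

L = 40 × 8 = 320 bits.
Transmission delays (L/R per hop): 1.77778e-05, 6.57084e-05, 0.118519 ms; sum = 0.118602 ms.
Propagation delays (d/s per hop): 39.5939, 37.1, 0.015933 ms; sum = 76.7098 ms.
Processing at 2 router(s): 2 × 3 ms = 6 ms.
End-to-end = 82.8 ms.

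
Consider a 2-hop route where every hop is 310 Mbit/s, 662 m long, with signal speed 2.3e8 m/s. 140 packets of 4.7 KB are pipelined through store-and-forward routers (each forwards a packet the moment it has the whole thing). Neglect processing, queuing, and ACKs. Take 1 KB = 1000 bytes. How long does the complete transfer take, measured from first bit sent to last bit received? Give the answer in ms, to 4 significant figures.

17.11 ms

Per-hop transmission t_tx = L/R = 37600/310000000 = 0.12129 ms.
Per-hop propagation t_prop = 662/2.3e+08 = 0.00287826 ms.
Pipeline fill: first packet needs 2·t_tx to clear all hops; remaining 139 packets each add one t_tx.
Total = (2+140-1)·t_tx + 2·t_prop = 141·0.12129 + 2·0.00287826 = 17.11 ms.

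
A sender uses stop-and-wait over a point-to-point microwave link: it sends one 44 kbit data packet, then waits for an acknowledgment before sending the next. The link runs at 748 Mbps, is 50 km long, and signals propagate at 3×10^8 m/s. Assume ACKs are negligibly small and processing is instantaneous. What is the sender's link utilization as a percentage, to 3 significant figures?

15.0 %

t_tx = L/R = 44000/748000000 = 5.88235e-05 s.
t_prop = 50000/300000000 = 0.000166667 s; RTT = 0.000333333 s.
Cycle = t_tx + RTT = 0.000392157 s.
Utilization = t_tx / cycle = 5.88235e-05/0.000392157 = 15.0 %.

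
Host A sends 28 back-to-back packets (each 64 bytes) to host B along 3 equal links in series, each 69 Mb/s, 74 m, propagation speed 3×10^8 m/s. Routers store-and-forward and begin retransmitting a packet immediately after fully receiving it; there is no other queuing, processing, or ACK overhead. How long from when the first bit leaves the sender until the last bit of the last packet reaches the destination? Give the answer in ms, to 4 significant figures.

0.2233 ms

Per-hop transmission t_tx = L/R = 512/69000000 = 0.00742029 ms.
Per-hop propagation t_prop = 74/300000000 = 0.000246667 ms.
Pipeline fill: first packet needs 3·t_tx to clear all hops; remaining 27 packets each add one t_tx.
Total = (3+28-1)·t_tx + 3·t_prop = 30·0.00742029 + 3·0.000246667 = 0.2233 ms.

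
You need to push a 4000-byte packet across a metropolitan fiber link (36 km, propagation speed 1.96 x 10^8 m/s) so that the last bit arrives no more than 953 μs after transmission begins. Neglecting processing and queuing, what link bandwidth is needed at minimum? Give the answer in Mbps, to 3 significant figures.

L = 32000 bits.
Propagation delay = 36000 / 196000000 = 183.673 μs.
Transmission budget = 953 − 183.673 = 769.327 μs.
R ≥ L / t_tx = 32000 bits / 0.000769327 s = 41.6 Mbps.

41.6 Mbps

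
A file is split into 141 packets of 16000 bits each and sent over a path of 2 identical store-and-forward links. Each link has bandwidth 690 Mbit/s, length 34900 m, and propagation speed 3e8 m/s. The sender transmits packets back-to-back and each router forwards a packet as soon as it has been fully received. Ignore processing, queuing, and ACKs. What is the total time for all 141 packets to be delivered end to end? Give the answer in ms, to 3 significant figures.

3.53 ms

Per-hop transmission t_tx = L/R = 16000/690000000 = 0.0231884 ms.
Per-hop propagation t_prop = 34900/300000000 = 0.116333 ms.
Pipeline fill: first packet needs 2·t_tx to clear all hops; remaining 140 packets each add one t_tx.
Total = (2+141-1)·t_tx + 2·t_prop = 142·0.0231884 + 2·0.116333 = 3.53 ms.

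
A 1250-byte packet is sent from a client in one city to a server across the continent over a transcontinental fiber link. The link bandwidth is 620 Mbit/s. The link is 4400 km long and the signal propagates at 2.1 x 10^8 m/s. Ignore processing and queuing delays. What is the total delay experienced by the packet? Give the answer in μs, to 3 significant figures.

21000 μs

L = 1250 × 8 = 10000 bits.
Transmission delay = L/R = 10000 / 620000000 = 16.129 μs.
Propagation delay = d/s = 4400000 m / 210000000 m/s = 20952.4 μs.
Total = 21000 μs.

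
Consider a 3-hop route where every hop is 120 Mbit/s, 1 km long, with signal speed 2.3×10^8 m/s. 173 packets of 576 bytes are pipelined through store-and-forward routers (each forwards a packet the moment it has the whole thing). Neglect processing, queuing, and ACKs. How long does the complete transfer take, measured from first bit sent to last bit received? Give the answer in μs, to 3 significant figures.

6730 μs

Per-hop transmission t_tx = L/R = 4608/120000000 = 38.4 μs.
Per-hop propagation t_prop = 1000/2.3e+08 = 4.34783 μs.
Pipeline fill: first packet needs 3·t_tx to clear all hops; remaining 172 packets each add one t_tx.
Total = (3+173-1)·t_tx + 3·t_prop = 175·38.4 + 3·4.34783 = 6730 μs.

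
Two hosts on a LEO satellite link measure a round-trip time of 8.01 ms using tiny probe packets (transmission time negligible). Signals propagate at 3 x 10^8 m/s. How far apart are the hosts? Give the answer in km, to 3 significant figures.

1200 km

One-way propagation = RTT/2 = 4.005 ms.
d = s × t = 300000000 × 0.004005 = 1200 km.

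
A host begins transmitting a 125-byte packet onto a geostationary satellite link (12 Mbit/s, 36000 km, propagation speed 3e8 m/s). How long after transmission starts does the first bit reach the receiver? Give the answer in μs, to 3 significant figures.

120000 μs

First bit experiences only propagation delay: d/s = 36000000/300000000 = 120000 μs.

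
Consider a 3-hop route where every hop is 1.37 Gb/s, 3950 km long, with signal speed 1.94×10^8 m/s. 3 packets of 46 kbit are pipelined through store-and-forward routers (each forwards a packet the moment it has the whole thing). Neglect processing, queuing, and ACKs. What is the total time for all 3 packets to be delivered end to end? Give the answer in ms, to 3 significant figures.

61.3 ms

Per-hop transmission t_tx = L/R = 46000/1370000000 = 0.0335766 ms.
Per-hop propagation t_prop = 3950000/194000000 = 20.3608 ms.
Pipeline fill: first packet needs 3·t_tx to clear all hops; remaining 2 packets each add one t_tx.
Total = (3+3-1)·t_tx + 3·t_prop = 5·0.0335766 + 3·20.3608 = 61.3 ms.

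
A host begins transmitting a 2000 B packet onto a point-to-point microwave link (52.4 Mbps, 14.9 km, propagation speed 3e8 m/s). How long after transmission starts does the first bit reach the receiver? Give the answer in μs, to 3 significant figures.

First bit experiences only propagation delay: d/s = 14900/300000000 = 49.7 μs.

49.7 μs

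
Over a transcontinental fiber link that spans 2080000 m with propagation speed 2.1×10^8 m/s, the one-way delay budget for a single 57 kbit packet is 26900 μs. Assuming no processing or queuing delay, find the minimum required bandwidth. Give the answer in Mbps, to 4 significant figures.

Propagation delay = 2080000 / 210000000 = 9904.76 μs.
Transmission budget = 26900 − 9904.76 = 16995.2 μs.
R ≥ L / t_tx = 57000 bits / 0.0169952 s = 3.354 Mbps.

3.354 Mbps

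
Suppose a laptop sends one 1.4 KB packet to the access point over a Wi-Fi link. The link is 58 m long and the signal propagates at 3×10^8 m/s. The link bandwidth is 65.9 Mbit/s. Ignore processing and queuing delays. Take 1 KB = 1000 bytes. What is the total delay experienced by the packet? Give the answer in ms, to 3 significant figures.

L = 11200 bits.
Transmission delay = L/R = 11200 / 6.59e+07 = 0.169954 ms.
Propagation delay = d/s = 58 m / 300000000 m/s = 0.000193333 ms.
Total = 0.170 ms.

0.170 ms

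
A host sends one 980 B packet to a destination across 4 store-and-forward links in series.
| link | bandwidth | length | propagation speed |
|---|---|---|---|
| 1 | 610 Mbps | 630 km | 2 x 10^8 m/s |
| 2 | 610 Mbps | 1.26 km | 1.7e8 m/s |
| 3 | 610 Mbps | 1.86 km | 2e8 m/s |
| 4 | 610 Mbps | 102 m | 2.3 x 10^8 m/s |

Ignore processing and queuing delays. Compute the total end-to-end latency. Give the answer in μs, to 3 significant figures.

L = 980 × 8 = 7840 bits.
Transmission delay per hop = L/R = 7840/610000000 = 12.8525 μs; 4 hops → 51.4098 μs.
Propagation delays (d/s per hop): 3150, 7.41176, 9.3, 0.443478 μs; sum = 3167.16 μs.
End-to-end = 3220 μs.

3220 μs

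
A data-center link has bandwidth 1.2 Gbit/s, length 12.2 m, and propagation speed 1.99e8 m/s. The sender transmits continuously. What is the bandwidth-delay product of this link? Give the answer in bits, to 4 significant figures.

73.57 bits

Propagation delay = 12.2 / 199000000 = 6.13065e-08 s.
BDP = R × t_prop = 1200000000 × 6.13065e-08 = 73.5678 bits.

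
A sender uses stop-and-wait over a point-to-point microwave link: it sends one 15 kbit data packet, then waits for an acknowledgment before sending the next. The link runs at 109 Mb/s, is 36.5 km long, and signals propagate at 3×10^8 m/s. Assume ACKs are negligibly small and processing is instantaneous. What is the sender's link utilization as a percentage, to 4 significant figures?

36.12 %

t_tx = L/R = 15000/109000000 = 0.000137615 s.
t_prop = 36500/300000000 = 0.000121667 s; RTT = 0.000243333 s.
Cycle = t_tx + RTT = 0.000380948 s.
Utilization = t_tx / cycle = 0.000137615/0.000380948 = 36.12 %.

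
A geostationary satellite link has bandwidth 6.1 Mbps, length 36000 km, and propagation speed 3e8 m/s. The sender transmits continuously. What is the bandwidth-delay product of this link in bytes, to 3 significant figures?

Propagation delay = 36000000 / 300000000 = 0.12 s.
BDP = R × t_prop = 6100000 × 0.12 = 732000 bits.
In bytes: 732000/8 = 91500 bytes.

91500 bytes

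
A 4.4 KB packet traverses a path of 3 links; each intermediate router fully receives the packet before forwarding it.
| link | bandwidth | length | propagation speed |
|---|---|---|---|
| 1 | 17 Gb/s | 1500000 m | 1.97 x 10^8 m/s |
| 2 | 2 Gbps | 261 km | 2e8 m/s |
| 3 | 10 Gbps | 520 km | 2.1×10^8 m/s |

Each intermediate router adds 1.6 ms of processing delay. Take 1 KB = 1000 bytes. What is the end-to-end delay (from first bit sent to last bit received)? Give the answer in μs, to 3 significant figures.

L = 35200 bits.
Transmission delays (L/R per hop): 2.07059, 17.6, 3.52 μs; sum = 23.1906 μs.
Propagation delays (d/s per hop): 7614.21, 1305, 2476.19 μs; sum = 11395.4 μs.
Processing at 2 router(s): 2 × 1.6 ms = 3200 μs.
End-to-end = 14600 μs.

14600 μs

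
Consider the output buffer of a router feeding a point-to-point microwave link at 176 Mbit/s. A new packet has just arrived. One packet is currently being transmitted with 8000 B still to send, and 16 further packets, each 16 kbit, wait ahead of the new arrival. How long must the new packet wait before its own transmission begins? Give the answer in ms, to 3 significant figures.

Each queued packet: L/R = 16000/176000000 = 0.0909091 ms.
16 queued → 1.45455 ms.
Plus remaining 64000 bits of current packet: 0.363636 ms.
Queuing delay = 1.82 ms.

1.82 ms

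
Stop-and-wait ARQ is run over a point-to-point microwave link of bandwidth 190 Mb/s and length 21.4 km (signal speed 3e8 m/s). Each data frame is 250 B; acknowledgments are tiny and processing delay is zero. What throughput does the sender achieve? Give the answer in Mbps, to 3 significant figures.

t_tx = L/R = 2000/190000000 = 1.05263e-05 s.
t_prop = 21400/300000000 = 7.13333e-05 s; RTT = 0.000142667 s.
Cycle = t_tx + RTT = 0.000153193 s.
Throughput = L / cycle = 2000 / 0.000153193 = 13.1 Mbps.

13.1 Mbps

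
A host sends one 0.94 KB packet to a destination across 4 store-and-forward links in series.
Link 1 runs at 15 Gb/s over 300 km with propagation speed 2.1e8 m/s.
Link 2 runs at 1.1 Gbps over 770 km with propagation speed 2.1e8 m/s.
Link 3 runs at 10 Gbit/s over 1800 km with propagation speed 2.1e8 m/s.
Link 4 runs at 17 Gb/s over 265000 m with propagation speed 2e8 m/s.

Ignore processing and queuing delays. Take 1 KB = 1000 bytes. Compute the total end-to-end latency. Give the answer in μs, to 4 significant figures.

L = 7520 bits.
Transmission delays (L/R per hop): 0.501333, 6.83636, 0.752, 0.442353 μs; sum = 8.53205 μs.
Propagation delays (d/s per hop): 1428.57, 3666.67, 8571.43, 1325 μs; sum = 14991.7 μs.
End-to-end = 15000 μs.

15000 μs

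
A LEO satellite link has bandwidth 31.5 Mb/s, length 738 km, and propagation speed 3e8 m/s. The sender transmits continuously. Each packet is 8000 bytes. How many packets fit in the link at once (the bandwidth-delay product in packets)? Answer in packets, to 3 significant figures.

Propagation delay = 738000 / 300000000 = 0.00246 s.
BDP = R × t_prop = 31500000 × 0.00246 = 77490 bits.
In packets of 64000 bits: 1.21 packets.

1.21 packets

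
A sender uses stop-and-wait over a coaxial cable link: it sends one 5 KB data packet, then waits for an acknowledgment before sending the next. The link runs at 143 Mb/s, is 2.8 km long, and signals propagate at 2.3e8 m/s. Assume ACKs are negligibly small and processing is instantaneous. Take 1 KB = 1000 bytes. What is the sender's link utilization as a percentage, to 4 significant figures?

91.99 %

t_tx = L/R = 40000/143000000 = 0.00027972 s.
t_prop = 2800/2.3e+08 = 1.21739e-05 s; RTT = 2.43478e-05 s.
Cycle = t_tx + RTT = 0.000304068 s.
Utilization = t_tx / cycle = 0.00027972/0.000304068 = 91.99 %.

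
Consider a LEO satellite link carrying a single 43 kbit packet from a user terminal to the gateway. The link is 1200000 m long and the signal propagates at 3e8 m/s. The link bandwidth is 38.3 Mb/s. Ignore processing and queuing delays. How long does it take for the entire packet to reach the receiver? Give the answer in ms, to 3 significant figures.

L = 43000 bits.
Transmission delay = L/R = 43000 / 38300000 = 1.12272 ms.
Propagation delay = d/s = 1200000 m / 300000000 m/s = 4 ms.
Total = 5.12 ms.

5.12 ms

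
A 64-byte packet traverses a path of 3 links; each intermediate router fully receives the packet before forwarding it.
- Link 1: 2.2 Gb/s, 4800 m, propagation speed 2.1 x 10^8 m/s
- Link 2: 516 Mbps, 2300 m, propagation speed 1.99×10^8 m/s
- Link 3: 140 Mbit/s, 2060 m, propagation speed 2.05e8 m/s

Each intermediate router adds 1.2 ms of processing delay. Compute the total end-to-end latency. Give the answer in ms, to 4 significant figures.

2.449 ms

L = 64 × 8 = 512 bits.
Transmission delays (L/R per hop): 0.000232727, 0.000992248, 0.00365714 ms; sum = 0.00488212 ms.
Propagation delays (d/s per hop): 0.0228571, 0.0115578, 0.0100488 ms; sum = 0.0444637 ms.
Processing at 2 router(s): 2 × 1.2 ms = 2.4 ms.
End-to-end = 2.449 ms.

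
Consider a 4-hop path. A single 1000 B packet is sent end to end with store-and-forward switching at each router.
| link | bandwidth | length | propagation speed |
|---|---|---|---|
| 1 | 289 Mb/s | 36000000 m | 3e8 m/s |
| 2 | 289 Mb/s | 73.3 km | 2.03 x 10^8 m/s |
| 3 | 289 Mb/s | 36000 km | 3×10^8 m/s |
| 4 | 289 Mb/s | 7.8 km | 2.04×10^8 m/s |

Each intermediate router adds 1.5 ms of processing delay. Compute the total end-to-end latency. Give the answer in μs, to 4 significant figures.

245000 μs

L = 1000 × 8 = 8000 bits.
Transmission delay per hop = L/R = 8000/289000000 = 27.6817 μs; 4 hops → 110.727 μs.
Propagation delays (d/s per hop): 120000, 361.084, 120000, 38.2353 μs; sum = 240399 μs.
Processing at 3 router(s): 3 × 1.5 ms = 4500 μs.
End-to-end = 245000 μs.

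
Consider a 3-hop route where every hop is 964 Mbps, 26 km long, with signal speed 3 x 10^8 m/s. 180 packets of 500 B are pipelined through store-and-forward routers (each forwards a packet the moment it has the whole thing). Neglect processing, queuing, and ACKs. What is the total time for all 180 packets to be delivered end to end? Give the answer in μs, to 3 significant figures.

1020 μs

Per-hop transmission t_tx = L/R = 4000/964000000 = 4.14938 μs.
Per-hop propagation t_prop = 26000/300000000 = 86.6667 μs.
Pipeline fill: first packet needs 3·t_tx to clear all hops; remaining 179 packets each add one t_tx.
Total = (3+180-1)·t_tx + 3·t_prop = 182·4.14938 + 3·86.6667 = 1020 μs.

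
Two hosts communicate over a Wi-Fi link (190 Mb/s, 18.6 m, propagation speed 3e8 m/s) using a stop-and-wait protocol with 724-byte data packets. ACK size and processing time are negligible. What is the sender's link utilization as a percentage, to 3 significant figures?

t_tx = L/R = 5792/190000000 = 3.04842e-05 s.
t_prop = 18.6/300000000 = 6.2e-08 s; RTT = 1.24e-07 s.
Cycle = t_tx + RTT = 3.06082e-05 s.
Utilization = t_tx / cycle = 3.04842e-05/3.06082e-05 = 99.6 %.

99.6 %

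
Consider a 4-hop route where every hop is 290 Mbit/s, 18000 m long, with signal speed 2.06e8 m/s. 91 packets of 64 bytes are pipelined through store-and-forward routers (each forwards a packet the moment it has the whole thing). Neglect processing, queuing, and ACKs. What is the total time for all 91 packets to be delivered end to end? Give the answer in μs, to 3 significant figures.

Per-hop transmission t_tx = L/R = 512/290000000 = 1.76552 μs.
Per-hop propagation t_prop = 18000/206000000 = 87.3786 μs.
Pipeline fill: first packet needs 4·t_tx to clear all hops; remaining 90 packets each add one t_tx.
Total = (4+91-1)·t_tx + 4·t_prop = 94·1.76552 + 4·87.3786 = 515 μs.

515 μs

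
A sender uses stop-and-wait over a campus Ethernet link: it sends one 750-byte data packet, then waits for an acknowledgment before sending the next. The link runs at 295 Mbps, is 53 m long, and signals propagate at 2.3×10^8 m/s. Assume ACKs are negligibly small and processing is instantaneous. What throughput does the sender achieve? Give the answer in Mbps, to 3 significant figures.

288 Mbps

t_tx = L/R = 6000/295000000 = 2.0339e-05 s.
t_prop = 53/2.3e+08 = 2.30435e-07 s; RTT = 4.6087e-07 s.
Cycle = t_tx + RTT = 2.07999e-05 s.
Throughput = L / cycle = 6000 / 2.07999e-05 = 288 Mbps.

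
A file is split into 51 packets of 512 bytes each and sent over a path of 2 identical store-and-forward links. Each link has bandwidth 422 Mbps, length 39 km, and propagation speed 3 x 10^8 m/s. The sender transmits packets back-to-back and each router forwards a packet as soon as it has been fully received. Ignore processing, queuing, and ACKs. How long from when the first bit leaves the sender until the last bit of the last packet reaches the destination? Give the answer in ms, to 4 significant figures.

0.7647 ms

Per-hop transmission t_tx = L/R = 4096/422000000 = 0.00970616 ms.
Per-hop propagation t_prop = 39000/300000000 = 0.13 ms.
Pipeline fill: first packet needs 2·t_tx to clear all hops; remaining 50 packets each add one t_tx.
Total = (2+51-1)·t_tx + 2·t_prop = 52·0.00970616 + 2·0.13 = 0.7647 ms.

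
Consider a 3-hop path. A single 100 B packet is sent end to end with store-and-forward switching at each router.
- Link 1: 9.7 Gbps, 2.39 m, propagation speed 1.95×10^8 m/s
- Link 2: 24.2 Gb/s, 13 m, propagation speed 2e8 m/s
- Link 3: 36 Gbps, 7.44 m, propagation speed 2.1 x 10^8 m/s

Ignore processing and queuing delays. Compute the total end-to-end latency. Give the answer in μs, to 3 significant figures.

L = 100 × 8 = 800 bits.
Transmission delays (L/R per hop): 0.0824742, 0.0330579, 0.0222222 μs; sum = 0.137754 μs.
Propagation delays (d/s per hop): 0.0122564, 0.065, 0.0354286 μs; sum = 0.112685 μs.
End-to-end = 0.250 μs.

0.250 μs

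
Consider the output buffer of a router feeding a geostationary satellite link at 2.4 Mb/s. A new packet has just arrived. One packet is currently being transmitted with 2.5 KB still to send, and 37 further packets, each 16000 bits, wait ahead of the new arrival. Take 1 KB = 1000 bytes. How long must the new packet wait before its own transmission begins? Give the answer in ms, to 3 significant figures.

Each queued packet: L/R = 16000/2400000 = 6.66667 ms.
37 queued → 246.667 ms.
Plus remaining 20000 bits of current packet: 8.33333 ms.
Queuing delay = 255 ms.

255 ms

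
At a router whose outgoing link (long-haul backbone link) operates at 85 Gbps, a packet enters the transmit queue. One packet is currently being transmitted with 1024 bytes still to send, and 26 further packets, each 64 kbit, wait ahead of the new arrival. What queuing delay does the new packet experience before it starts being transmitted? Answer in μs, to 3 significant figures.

19.7 μs

Each queued packet: L/R = 64000/85000000000 = 0.752941 μs.
26 queued → 19.5765 μs.
Plus remaining 8192 bits of current packet: 0.0963765 μs.
Queuing delay = 19.7 μs.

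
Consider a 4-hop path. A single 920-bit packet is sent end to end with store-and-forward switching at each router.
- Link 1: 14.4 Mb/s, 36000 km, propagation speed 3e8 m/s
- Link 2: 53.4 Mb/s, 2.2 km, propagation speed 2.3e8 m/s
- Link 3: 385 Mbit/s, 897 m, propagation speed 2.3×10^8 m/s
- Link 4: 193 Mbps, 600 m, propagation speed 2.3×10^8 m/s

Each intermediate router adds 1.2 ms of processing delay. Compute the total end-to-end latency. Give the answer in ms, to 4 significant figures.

Transmission delays (L/R per hop): 0.0638889, 0.0172285, 0.00238961, 0.00476684 ms; sum = 0.0882738 ms.
Propagation delays (d/s per hop): 120, 0.00956522, 0.0039, 0.0026087 ms; sum = 120.016 ms.
Processing at 3 router(s): 3 × 1.2 ms = 3.6 ms.
End-to-end = 123.7 ms.

123.7 ms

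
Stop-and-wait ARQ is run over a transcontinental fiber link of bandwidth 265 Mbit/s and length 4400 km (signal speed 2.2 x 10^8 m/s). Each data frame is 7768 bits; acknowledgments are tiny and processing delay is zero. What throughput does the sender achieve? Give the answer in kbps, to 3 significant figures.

194 kbps

t_tx = L/R = 7768/265000000 = 2.93132e-05 s.
t_prop = 4400000/2.2e+08 = 0.02 s; RTT = 0.04 s.
Cycle = t_tx + RTT = 0.0400293 s.
Throughput = L / cycle = 7768 / 0.0400293 = 194 kbps.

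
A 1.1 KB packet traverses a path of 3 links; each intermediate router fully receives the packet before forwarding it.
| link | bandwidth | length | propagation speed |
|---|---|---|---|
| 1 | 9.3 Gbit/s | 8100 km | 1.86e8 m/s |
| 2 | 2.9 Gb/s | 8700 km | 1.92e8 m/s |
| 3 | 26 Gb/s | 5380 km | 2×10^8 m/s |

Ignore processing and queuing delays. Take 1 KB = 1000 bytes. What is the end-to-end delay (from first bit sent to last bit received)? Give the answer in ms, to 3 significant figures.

116 ms

L = 8800 bits.
Transmission delays (L/R per hop): 0.000946237, 0.00303448, 0.000338462 ms; sum = 0.00431918 ms.
Propagation delays (d/s per hop): 43.5484, 45.3125, 26.9 ms; sum = 115.761 ms.
End-to-end = 116 ms.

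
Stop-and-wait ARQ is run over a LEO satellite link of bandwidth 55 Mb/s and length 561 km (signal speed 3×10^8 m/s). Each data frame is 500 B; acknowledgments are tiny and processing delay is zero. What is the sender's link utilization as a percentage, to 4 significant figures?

t_tx = L/R = 4000/55000000 = 7.27273e-05 s.
t_prop = 561000/300000000 = 0.00187 s; RTT = 0.00374 s.
Cycle = t_tx + RTT = 0.00381273 s.
Utilization = t_tx / cycle = 7.27273e-05/0.00381273 = 1.907 %.

1.907 %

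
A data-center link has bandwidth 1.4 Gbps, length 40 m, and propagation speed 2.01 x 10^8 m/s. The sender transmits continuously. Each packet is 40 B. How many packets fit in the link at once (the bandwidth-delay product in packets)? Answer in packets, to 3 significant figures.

Propagation delay = 40 / 2.01e+08 = 1.99005e-07 s.
BDP = R × t_prop = 1400000000 × 1.99005e-07 = 278.607 bits.
In packets of 320 bits: 0.871 packets.

0.871 packets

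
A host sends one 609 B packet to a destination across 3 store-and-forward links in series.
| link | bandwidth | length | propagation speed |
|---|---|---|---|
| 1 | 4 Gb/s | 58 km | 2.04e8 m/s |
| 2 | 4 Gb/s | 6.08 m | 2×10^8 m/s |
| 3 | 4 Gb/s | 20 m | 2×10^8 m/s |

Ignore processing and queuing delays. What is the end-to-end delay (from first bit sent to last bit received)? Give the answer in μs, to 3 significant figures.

288 μs

L = 609 × 8 = 4872 bits.
Transmission delay per hop = L/R = 4872/4000000000 = 1.218 μs; 3 hops → 3.654 μs.
Propagation delays (d/s per hop): 284.314, 0.0304, 0.1 μs; sum = 284.444 μs.
End-to-end = 288 μs.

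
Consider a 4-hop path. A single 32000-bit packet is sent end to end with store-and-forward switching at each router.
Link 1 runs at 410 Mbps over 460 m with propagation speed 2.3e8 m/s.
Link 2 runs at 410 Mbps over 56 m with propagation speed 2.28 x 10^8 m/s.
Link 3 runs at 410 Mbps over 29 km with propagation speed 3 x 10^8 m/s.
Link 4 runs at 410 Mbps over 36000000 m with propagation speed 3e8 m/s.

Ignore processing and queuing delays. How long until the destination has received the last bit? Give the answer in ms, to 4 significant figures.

Transmission delay per hop = L/R = 32000/410000000 = 0.0780488 ms; 4 hops → 0.312195 ms.
Propagation delays (d/s per hop): 0.002, 0.000245614, 0.0966667, 120 ms; sum = 120.099 ms.
End-to-end = 120.4 ms.

120.4 ms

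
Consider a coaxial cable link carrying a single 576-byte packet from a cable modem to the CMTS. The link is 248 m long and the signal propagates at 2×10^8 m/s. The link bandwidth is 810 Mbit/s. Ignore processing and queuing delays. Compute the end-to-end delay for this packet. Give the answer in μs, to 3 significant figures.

6.93 μs

L = 576 × 8 = 4608 bits.
Transmission delay = L/R = 4608 / 810000000 = 5.68889 μs.
Propagation delay = d/s = 248 m / 200000000 m/s = 1.24 μs.
Total = 6.93 μs.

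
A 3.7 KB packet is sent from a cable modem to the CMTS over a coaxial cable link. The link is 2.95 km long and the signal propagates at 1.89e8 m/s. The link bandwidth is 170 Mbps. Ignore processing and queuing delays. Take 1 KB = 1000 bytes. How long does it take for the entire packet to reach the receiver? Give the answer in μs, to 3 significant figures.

L = 29600 bits.
Transmission delay = L/R = 29600 / 170000000 = 174.118 μs.
Propagation delay = d/s = 2950 m / 189000000 m/s = 15.6085 μs.
Total = 190 μs.

190 μs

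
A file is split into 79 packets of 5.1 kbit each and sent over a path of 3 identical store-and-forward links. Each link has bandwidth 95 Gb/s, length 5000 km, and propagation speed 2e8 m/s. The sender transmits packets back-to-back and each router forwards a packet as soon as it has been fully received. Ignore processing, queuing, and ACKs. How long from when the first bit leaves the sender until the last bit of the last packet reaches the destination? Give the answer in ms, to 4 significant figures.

Per-hop transmission t_tx = L/R = 5100/95000000000 = 5.36842e-05 ms.
Per-hop propagation t_prop = 5000000/200000000 = 25 ms.
Pipeline fill: first packet needs 3·t_tx to clear all hops; remaining 78 packets each add one t_tx.
Total = (3+79-1)·t_tx + 3·t_prop = 81·5.36842e-05 + 3·25 = 75.00 ms.

75.00 ms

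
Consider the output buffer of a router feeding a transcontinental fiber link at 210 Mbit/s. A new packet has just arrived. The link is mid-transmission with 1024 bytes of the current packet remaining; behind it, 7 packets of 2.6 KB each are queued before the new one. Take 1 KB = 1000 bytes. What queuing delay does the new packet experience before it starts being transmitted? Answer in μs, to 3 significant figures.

732 μs

Each queued packet: L/R = 20800/210000000 = 99.0476 μs.
7 queued → 693.333 μs.
Plus remaining 8192 bits of current packet: 39.0095 μs.
Queuing delay = 732 μs.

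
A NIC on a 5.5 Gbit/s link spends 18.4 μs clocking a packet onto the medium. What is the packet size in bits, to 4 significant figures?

L = R × t_tx = 5500000000 b/s × 1.84e-05 s = 101200 bits.

101200 bits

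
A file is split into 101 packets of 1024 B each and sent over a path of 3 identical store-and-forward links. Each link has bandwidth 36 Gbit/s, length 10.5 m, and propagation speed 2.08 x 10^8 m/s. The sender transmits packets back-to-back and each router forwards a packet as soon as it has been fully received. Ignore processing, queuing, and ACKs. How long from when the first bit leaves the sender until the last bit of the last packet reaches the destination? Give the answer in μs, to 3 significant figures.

23.6 μs

Per-hop transmission t_tx = L/R = 8192/36000000000 = 0.227556 μs.
Per-hop propagation t_prop = 10.5/208000000 = 0.0504808 μs.
Pipeline fill: first packet needs 3·t_tx to clear all hops; remaining 100 packets each add one t_tx.
Total = (3+101-1)·t_tx + 3·t_prop = 103·0.227556 + 3·0.0504808 = 23.6 μs.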